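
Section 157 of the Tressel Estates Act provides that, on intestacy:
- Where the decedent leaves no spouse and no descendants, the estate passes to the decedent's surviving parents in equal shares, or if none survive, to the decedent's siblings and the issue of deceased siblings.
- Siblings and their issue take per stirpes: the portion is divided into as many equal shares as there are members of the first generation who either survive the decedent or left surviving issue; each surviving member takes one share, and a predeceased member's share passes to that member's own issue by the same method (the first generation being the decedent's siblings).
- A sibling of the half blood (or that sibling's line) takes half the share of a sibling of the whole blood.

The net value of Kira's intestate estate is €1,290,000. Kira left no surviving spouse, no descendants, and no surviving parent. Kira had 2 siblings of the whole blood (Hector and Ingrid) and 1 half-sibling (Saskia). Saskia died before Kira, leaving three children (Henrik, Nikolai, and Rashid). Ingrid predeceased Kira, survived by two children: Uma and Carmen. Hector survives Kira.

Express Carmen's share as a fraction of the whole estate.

Carmen receives 1/5 of the estate.

The entire €1,290,000 passes to the siblings and their issue.
Counting each half-blood sibling's line as half a unit, there are 5/2 units in €1,290,000, so one unit is €516,000. Whole-blood lines (Hector and Ingrid) take €516,000 each; half-blood lines (Saskia) take €258,000 each.
Saskia's share (€258,000) is divided into 3 shares of €86,000: Henrik, Nikolai, and Rashid each take €86,000.
Ingrid's share (€516,000) is divided into 2 shares of €258,000: Uma and Carmen each take €258,000.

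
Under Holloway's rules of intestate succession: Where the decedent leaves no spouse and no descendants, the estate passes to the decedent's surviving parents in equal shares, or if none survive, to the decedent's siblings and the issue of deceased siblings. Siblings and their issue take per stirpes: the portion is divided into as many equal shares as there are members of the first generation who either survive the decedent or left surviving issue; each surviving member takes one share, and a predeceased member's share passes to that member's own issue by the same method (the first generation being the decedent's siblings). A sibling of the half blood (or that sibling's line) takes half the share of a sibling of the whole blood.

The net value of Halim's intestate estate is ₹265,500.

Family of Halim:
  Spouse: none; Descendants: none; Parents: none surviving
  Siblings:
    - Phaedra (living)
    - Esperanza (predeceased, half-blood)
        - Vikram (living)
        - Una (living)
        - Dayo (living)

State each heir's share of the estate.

The entire ₹265,500 passes to the siblings and their issue.
Counting each half-blood sibling's line as half a unit, there are 3/2 units in ₹265,500, so one unit is ₹177,000. Whole-blood lines (Phaedra) take ₹177,000 each; half-blood lines (Esperanza) take ₹88,500 each.
Esperanza's share (₹88,500) is divided into 3 shares of ₹29,500: Vikram, Una, and Dayo each take ₹29,500.

Phaedra: ₹177,000; Vikram: ₹29,500; Una: ₹29,500; Dayo: ₹29,500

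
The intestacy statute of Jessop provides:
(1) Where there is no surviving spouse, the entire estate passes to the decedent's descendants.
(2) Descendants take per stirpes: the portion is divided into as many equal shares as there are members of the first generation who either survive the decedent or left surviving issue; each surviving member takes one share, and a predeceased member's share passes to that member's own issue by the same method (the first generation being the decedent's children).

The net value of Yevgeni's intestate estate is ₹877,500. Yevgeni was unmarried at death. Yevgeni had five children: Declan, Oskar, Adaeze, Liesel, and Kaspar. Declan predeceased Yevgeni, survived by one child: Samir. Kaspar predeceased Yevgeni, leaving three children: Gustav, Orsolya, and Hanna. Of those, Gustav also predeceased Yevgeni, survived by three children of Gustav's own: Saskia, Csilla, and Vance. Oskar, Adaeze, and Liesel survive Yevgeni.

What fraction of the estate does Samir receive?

The entire ₹877,500 passes to the descendants.
That amount (₹877,500) is divided into 5 shares of ₹175,500: Oskar, Adaeze, and Liesel each take ₹175,500; Declan's ₹175,500 share passes to Declan's issue; Kaspar's ₹175,500 share passes to Kaspar's issue.
Declan's share (₹175,500) passes entirely to Samir.
Kaspar's share (₹175,500) is divided into 3 shares of ₹58,500: Orsolya and Hanna each take ₹58,500; Gustav's ₹58,500 share passes to Gustav's issue.
Gustav's share (₹58,500) is divided into 3 shares of ₹19,500: Saskia, Csilla, and Vance each take ₹19,500.

Samir receives 1/5 of the estate.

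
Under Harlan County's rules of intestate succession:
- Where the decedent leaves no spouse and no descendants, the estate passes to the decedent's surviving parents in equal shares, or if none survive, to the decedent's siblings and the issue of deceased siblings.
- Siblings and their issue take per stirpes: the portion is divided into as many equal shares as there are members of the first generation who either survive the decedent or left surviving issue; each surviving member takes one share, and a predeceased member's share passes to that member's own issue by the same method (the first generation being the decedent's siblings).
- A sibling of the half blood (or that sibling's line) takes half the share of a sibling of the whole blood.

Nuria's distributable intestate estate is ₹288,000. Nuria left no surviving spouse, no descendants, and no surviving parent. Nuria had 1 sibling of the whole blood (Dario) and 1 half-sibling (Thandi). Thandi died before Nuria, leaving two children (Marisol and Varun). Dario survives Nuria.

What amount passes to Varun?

Varun receives ₹48,000.

The entire ₹288,000 passes to the siblings and their issue.
Counting each half-blood sibling's line as half a unit, there are 3/2 units in ₹288,000, so one unit is ₹192,000. Whole-blood lines (Dario) take ₹192,000 each; half-blood lines (Thandi) take ₹96,000 each.
Thandi's share (₹96,000) is divided into 2 shares of ₹48,000: Marisol and Varun each take ₹48,000.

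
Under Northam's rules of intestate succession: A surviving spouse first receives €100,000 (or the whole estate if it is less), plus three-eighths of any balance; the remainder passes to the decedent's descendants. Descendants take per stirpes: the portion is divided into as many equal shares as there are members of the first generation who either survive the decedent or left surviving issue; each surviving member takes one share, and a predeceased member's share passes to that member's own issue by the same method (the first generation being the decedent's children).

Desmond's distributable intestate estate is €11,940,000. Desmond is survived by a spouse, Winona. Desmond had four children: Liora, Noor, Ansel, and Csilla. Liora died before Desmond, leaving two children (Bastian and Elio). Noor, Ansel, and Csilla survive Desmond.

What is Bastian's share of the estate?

Bastian receives €925,000.

Winona first takes €100,000, leaving a balance of €11,840,000. Winona then takes three-eighths of the balance (€4,440,000), for a total of €4,540,000. The remaining €7,400,000 passes to the descendants.
The descendants' portion (€7,400,000) is divided into 4 shares of €1,850,000: Noor, Ansel, and Csilla each take €1,850,000; Liora's €1,850,000 share passes to Liora's issue.
Liora's share (€1,850,000) is divided into 2 shares of €925,000: Bastian and Elio each take €925,000.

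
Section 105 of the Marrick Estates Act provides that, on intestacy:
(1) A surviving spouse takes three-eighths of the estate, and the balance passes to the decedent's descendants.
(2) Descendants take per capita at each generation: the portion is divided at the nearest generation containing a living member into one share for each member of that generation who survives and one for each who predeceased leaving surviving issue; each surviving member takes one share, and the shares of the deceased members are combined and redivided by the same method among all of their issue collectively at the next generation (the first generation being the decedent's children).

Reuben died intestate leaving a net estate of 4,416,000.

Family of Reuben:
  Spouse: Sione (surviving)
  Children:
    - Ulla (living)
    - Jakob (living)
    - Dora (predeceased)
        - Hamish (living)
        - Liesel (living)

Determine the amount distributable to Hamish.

Hamish receives 460,000.

Sione takes three-eighths of 4,416,000 = 1,656,000. The remaining 2,760,000 passes to the descendants.
The descendants' portion (2,760,000) is divided at the children's generation into 3 shares of 920,000. Ulla and Jakob each take 920,000. The remaining share for the deceased Dora (920,000) is carried to the next generation.
That pool (920,000) is divided at the grandchildren's generation equally among Hamish and Liesel: 460,000 each.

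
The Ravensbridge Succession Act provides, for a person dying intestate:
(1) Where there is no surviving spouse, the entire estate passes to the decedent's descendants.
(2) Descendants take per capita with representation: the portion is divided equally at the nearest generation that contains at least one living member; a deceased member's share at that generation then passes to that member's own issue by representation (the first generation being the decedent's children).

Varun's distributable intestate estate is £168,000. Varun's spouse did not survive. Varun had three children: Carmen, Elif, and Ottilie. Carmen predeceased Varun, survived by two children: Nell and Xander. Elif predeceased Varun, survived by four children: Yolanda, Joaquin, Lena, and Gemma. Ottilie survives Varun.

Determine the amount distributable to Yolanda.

Yolanda receives £14,000.

The entire £168,000 passes to the descendants.
That amount (£168,000) is divided into 3 shares of £56,000: Ottilie takes £56,000; Carmen's £56,000 share passes to Carmen's issue; Elif's £56,000 share passes to Elif's issue.
Carmen's share (£56,000) is divided into 2 shares of £28,000: Nell and Xander each take £28,000.
Elif's share (£56,000) is divided into 4 shares of £14,000: Yolanda, Joaquin, Lena, and Gemma each take £14,000.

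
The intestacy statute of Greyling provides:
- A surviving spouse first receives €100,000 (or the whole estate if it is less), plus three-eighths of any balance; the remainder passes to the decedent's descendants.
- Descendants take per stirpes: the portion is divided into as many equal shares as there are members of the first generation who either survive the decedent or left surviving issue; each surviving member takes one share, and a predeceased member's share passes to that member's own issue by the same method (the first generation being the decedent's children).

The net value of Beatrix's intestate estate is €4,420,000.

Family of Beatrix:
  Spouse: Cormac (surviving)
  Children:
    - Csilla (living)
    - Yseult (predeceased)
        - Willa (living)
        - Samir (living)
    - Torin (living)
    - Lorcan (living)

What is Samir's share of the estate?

Cormac first takes €100,000, leaving a balance of €4,320,000. Cormac then takes three-eighths of the balance (€1,620,000), for a total of €1,720,000. The remaining €2,700,000 passes to the descendants.
The descendants' portion (€2,700,000) is divided into 4 shares of €675,000: Csilla, Torin, and Lorcan each take €675,000; Yseult's €675,000 share passes to Yseult's issue.
Yseult's share (€675,000) is divided into 2 shares of €337,500: Willa and Samir each take €337,500.

Samir receives €337,500.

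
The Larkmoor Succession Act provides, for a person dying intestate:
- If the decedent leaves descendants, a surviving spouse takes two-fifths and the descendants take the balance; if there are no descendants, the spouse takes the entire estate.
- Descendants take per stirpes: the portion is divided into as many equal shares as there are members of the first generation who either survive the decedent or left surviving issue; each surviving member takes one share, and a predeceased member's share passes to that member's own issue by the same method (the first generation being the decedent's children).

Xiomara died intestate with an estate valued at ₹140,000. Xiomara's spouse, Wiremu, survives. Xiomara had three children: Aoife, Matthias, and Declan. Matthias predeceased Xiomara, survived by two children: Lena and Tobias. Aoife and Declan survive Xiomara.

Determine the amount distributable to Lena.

Lena receives ₹14,000.

Wiremu takes two-fifths of ₹140,000 = ₹56,000. The remaining ₹84,000 passes to the descendants.
The descendants' portion (₹84,000) is divided into 3 shares of ₹28,000: Aoife and Declan each take ₹28,000; Matthias's ₹28,000 share passes to Matthias's issue.
Matthias's share (₹28,000) is divided into 2 shares of ₹14,000: Lena and Tobias each take ₹14,000.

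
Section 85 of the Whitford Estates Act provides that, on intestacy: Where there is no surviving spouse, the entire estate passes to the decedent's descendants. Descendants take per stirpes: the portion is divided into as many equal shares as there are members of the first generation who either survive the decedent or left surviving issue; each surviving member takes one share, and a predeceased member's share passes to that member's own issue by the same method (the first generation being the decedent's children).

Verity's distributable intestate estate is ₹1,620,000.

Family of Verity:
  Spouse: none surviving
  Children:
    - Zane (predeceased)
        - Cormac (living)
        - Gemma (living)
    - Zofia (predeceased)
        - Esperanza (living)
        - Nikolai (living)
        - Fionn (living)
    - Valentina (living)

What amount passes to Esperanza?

The entire ₹1,620,000 passes to the descendants.
That amount (₹1,620,000) is divided into 3 shares of ₹540,000: Valentina takes ₹540,000; Zane's ₹540,000 share passes to Zane's issue; Zofia's ₹540,000 share passes to Zofia's issue.
Zane's share (₹540,000) is divided into 2 shares of ₹270,000: Cormac and Gemma each take ₹270,000.
Zofia's share (₹540,000) is divided into 3 shares of ₹180,000: Esperanza, Nikolai, and Fionn each take ₹180,000.

Esperanza receives ₹180,000.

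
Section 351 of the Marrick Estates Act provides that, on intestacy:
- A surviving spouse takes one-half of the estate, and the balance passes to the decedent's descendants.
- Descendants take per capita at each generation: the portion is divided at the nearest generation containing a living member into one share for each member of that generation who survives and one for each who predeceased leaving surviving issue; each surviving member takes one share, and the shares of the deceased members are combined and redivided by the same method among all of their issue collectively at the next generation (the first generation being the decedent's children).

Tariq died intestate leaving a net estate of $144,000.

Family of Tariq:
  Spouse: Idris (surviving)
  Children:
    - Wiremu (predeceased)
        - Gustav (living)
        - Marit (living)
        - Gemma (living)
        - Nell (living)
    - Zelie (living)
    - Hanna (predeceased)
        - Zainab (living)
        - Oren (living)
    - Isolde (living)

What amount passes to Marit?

Marit receives $6,000.

Idris takes one-half of $144,000 = $72,000. The remaining $72,000 passes to the descendants.
The descendants' portion ($72,000) is divided at the children's generation into 4 shares of $18,000. Zelie and Isolde each take $18,000. The 2 shares of the deceased (Wiremu and Hanna) are combined into a pool of $36,000.
That pool ($36,000) is divided at the grandchildren's generation equally among Gustav, Marit, Gemma, Nell, Zainab, and Oren: $6,000 each.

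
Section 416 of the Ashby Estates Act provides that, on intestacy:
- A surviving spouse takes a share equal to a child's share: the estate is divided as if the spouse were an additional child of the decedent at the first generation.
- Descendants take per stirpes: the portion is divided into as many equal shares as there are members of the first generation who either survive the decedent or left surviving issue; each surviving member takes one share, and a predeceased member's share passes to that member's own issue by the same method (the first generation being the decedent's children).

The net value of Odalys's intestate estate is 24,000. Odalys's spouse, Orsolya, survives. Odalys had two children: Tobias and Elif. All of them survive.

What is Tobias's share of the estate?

Tobias receives 8,000.

The spouse counts as an additional share at the children's level, so there are 3 primary shares of 8,000. Orsolya takes one such share (8,000).
The children's combined portion (16,000) is divided into 2 shares of 8,000: Tobias and Elif each take 8,000.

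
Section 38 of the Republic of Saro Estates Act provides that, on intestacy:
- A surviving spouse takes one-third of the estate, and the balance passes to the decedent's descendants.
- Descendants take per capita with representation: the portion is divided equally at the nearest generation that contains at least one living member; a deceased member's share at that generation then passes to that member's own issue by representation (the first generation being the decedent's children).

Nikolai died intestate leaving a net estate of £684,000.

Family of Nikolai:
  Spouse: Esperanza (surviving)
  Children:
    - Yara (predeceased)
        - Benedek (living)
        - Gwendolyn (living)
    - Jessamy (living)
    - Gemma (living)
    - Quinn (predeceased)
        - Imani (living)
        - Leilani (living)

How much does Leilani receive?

Leilani receives £57,000.

Esperanza takes one-third of £684,000 = £228,000. The remaining £456,000 passes to the descendants.
The descendants' portion (£456,000) is divided into 4 shares of £114,000: Jessamy and Gemma each take £114,000; Yara's £114,000 share passes to Yara's issue; Quinn's £114,000 share passes to Quinn's issue.
Yara's share (£114,000) is divided into 2 shares of £57,000: Benedek and Gwendolyn each take £57,000.
Quinn's share (£114,000) is divided into 2 shares of £57,000: Imani and Leilani each take £57,000.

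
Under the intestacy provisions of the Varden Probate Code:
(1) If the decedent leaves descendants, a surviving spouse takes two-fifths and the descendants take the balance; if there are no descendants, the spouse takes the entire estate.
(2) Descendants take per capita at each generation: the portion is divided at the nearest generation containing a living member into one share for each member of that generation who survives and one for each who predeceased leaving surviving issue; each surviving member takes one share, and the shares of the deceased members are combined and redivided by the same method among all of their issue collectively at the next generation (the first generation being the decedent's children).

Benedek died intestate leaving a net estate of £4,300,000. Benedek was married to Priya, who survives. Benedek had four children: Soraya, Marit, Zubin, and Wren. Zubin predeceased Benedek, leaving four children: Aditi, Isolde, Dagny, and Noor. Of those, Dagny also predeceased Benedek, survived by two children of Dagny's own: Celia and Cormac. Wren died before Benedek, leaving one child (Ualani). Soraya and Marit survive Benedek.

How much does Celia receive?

Priya takes two-fifths of £4,300,000 = £1,720,000. The remaining £2,580,000 passes to the descendants.
The descendants' portion (£2,580,000) is divided at the children's generation into 4 shares of £645,000. Soraya and Marit each take £645,000. The 2 shares of the deceased (Zubin and Wren) are combined into a pool of £1,290,000.
That pool (£1,290,000) is divided at the grandchildren's generation into 5 shares of £258,000. Aditi, Isolde, Noor, and Ualani each take £258,000. The remaining share for the deceased Dagny (£258,000) is carried to the next generation.
That pool (£258,000) is divided at the great-grandchildren's generation equally among Celia and Cormac: £129,000 each.

Celia receives £129,000.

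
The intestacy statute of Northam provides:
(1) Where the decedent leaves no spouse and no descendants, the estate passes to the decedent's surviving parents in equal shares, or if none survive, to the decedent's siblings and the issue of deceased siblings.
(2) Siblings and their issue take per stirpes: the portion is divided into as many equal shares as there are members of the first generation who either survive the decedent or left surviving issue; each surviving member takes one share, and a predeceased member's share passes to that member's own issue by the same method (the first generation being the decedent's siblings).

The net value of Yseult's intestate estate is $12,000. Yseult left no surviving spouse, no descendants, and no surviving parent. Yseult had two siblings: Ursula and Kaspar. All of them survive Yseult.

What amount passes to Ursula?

The entire $12,000 passes to the siblings and their issue.
That amount ($12,000) is divided into 2 shares of $6,000: Ursula and Kaspar each take $6,000.

Ursula receives $6,000.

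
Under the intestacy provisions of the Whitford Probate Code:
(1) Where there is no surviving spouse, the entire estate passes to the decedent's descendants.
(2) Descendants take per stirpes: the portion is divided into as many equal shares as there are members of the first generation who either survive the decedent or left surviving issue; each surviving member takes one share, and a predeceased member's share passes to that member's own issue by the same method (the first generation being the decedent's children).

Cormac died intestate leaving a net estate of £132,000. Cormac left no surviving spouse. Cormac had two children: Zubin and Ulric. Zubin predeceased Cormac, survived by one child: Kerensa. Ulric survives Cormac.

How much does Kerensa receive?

The entire £132,000 passes to the descendants.
That amount (£132,000) is divided into 2 shares of £66,000: Ulric takes £66,000; Zubin's £66,000 share passes to Zubin's issue.
Zubin's share (£66,000) passes entirely to Kerensa.

Kerensa receives £66,000.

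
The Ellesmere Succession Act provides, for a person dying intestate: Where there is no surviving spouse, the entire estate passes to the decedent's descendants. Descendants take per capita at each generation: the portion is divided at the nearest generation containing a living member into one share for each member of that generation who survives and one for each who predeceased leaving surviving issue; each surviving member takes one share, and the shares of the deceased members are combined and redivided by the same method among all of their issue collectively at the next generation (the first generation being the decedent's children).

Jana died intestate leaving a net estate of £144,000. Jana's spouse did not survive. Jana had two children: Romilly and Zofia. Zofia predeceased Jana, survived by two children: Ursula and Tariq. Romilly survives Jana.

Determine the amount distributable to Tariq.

The entire £144,000 passes to the descendants.
That amount (£144,000) is divided at the children's generation into 2 shares of £72,000. Romilly takes £72,000. The remaining share for the deceased Zofia (£72,000) is carried to the next generation.
That pool (£72,000) is divided at the grandchildren's generation equally among Ursula and Tariq: £36,000 each.

Tariq receives £36,000.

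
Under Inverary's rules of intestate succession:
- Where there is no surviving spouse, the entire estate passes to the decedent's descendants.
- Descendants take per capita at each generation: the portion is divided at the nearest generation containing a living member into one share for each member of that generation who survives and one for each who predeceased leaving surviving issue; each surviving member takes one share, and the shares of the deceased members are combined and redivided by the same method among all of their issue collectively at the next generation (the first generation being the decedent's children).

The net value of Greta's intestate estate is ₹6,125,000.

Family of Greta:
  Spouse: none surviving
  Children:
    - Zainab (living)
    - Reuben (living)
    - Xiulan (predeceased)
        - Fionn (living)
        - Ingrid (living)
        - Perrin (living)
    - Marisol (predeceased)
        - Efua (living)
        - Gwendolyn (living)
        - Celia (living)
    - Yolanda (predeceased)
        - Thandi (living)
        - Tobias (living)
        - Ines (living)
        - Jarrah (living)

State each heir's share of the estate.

Zainab: ₹1,225,000; Reuben: ₹1,225,000; Fionn: ₹367,500; Ingrid: ₹367,500; Perrin: ₹367,500; Efua: ₹367,500; Gwendolyn: ₹367,500; Celia: ₹367,500; Thandi: ₹367,500; Tobias: ₹367,500; Ines: ₹367,500; Jarrah: ₹367,500

The entire ₹6,125,000 passes to the descendants.
That amount (₹6,125,000) is divided at the children's generation into 5 shares of ₹1,225,000. Zainab and Reuben each take ₹1,225,000. The 3 shares of the deceased (Xiulan, Marisol, and Yolanda) are combined into a pool of ₹3,675,000.
That pool (₹3,675,000) is divided at the grandchildren's generation equally among Fionn, Ingrid, Perrin, Efua, Gwendolyn, Celia, Thandi, Tobias, Ines, and Jarrah: ₹367,500 each.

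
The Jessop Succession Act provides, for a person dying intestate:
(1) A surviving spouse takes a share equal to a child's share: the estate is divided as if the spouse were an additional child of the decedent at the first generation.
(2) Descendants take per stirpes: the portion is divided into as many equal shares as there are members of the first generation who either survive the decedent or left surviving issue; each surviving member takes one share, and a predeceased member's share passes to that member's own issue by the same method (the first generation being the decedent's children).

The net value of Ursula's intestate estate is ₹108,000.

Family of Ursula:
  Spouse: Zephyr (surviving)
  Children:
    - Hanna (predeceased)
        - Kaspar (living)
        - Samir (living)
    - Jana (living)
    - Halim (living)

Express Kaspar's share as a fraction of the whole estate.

Kaspar receives 1/8 of the estate.

The spouse counts as an additional share at the children's level, so there are 4 primary shares of ₹27,000. Zephyr takes one such share (₹27,000).
The children's combined portion (₹81,000) is divided into 3 shares of ₹27,000: Jana and Halim each take ₹27,000; Hanna's ₹27,000 share passes to Hanna's issue.
Hanna's share (₹27,000) is divided into 2 shares of ₹13,500: Kaspar and Samir each take ₹13,500.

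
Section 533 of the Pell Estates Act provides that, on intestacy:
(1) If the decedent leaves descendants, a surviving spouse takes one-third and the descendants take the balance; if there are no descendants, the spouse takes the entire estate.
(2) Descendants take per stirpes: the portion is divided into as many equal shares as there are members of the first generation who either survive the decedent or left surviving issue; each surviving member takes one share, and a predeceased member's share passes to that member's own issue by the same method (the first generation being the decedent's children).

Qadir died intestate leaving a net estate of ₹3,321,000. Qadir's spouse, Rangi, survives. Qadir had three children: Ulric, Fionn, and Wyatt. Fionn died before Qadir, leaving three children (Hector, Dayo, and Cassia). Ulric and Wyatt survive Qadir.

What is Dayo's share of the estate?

Dayo receives ₹246,000.

Rangi takes one-third of ₹3,321,000 = ₹1,107,000. The remaining ₹2,214,000 passes to the descendants.
The descendants' portion (₹2,214,000) is divided into 3 shares of ₹738,000: Ulric and Wyatt each take ₹738,000; Fionn's ₹738,000 share passes to Fionn's issue.
Fionn's share (₹738,000) is divided into 3 shares of ₹246,000: Hector, Dayo, and Cassia each take ₹246,000.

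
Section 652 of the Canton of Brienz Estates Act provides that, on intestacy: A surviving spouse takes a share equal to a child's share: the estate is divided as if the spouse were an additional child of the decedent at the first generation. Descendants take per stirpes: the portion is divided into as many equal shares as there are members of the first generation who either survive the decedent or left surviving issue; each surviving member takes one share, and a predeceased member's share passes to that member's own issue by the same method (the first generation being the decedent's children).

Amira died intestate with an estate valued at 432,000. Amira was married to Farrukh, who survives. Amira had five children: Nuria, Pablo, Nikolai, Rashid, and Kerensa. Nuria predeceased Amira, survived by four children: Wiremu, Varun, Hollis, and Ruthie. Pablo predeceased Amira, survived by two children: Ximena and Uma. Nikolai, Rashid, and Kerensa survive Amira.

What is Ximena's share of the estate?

The spouse counts as an additional share at the children's level, so there are 6 primary shares of 72,000. Farrukh takes one such share (72,000).
The children's combined portion (360,000) is divided into 5 shares of 72,000: Nikolai, Rashid, and Kerensa each take 72,000; Nuria's 72,000 share passes to Nuria's issue; Pablo's 72,000 share passes to Pablo's issue.
Nuria's share (72,000) is divided into 4 shares of 18,000: Wiremu, Varun, Hollis, and Ruthie each take 18,000.
Pablo's share (72,000) is divided into 2 shares of 36,000: Ximena and Uma each take 36,000.

Ximena receives 36,000.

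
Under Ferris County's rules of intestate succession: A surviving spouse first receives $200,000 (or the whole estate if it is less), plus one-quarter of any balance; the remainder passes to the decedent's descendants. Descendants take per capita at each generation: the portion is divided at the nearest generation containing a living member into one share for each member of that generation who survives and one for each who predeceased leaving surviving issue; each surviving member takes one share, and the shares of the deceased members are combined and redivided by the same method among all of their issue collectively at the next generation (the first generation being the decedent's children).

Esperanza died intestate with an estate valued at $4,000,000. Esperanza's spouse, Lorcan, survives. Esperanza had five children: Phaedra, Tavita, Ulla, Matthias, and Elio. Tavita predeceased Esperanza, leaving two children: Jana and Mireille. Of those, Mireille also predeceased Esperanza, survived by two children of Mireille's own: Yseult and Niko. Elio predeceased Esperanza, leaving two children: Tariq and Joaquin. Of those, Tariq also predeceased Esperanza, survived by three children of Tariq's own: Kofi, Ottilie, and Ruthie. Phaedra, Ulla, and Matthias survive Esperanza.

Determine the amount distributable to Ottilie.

Lorcan first takes $200,000, leaving a balance of $3,800,000. Lorcan then takes one-quarter of the balance ($950,000), for a total of $1,150,000. The remaining $2,850,000 passes to the descendants.
The descendants' portion ($2,850,000) is divided at the children's generation into 5 shares of $570,000. Phaedra, Ulla, and Matthias each take $570,000. The 2 shares of the deceased (Tavita and Elio) are combined into a pool of $1,140,000.
That pool ($1,140,000) is divided at the grandchildren's generation into 4 shares of $285,000. Jana and Joaquin each take $285,000. The 2 shares of the deceased (Mireille and Tariq) are combined into a pool of $570,000.
That pool ($570,000) is divided at the great-grandchildren's generation equally among Yseult, Niko, Kofi, Ottilie, and Ruthie: $114,000 each.

Ottilie receives $114,000.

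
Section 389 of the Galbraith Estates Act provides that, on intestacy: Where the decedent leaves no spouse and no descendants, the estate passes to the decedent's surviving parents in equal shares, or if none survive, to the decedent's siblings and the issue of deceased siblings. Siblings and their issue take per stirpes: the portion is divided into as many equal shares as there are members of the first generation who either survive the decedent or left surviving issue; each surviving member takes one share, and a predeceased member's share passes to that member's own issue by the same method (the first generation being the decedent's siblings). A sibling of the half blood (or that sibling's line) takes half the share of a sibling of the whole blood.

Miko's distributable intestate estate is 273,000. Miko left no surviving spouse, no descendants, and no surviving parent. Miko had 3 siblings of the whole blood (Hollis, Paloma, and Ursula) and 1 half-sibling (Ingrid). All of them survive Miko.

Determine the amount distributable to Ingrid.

The entire 273,000 passes to the siblings and their issue.
Counting each half-blood sibling's line as half a unit, there are 7/2 units in 273,000, so one unit is 78,000. Whole-blood lines (Hollis, Paloma, and Ursula) take 78,000 each; half-blood lines (Ingrid) take 39,000 each.

Ingrid receives 39,000.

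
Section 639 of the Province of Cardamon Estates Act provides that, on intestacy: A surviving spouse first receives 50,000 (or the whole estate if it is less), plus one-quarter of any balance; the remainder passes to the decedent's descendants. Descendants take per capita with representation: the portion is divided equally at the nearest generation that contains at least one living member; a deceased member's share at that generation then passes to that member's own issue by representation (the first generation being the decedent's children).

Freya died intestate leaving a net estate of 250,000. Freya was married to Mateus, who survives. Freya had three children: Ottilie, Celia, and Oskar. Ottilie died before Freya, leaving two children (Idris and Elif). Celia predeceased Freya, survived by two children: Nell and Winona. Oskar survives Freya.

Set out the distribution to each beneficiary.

Mateus: 100,000; Idris: 25,000; Elif: 25,000; Nell: 25,000; Winona: 25,000; Oskar: 50,000

Mateus first takes 50,000, leaving a balance of 200,000. Mateus then takes one-quarter of the balance (50,000), for a total of 100,000. The remaining 150,000 passes to the descendants.
The descendants' portion (150,000) is divided into 3 shares of 50,000: Oskar takes 50,000; Ottilie's 50,000 share passes to Ottilie's issue; Celia's 50,000 share passes to Celia's issue.
Ottilie's share (50,000) is divided into 2 shares of 25,000: Idris and Elif each take 25,000.
Celia's share (50,000) is divided into 2 shares of 25,000: Nell and Winona each take 25,000.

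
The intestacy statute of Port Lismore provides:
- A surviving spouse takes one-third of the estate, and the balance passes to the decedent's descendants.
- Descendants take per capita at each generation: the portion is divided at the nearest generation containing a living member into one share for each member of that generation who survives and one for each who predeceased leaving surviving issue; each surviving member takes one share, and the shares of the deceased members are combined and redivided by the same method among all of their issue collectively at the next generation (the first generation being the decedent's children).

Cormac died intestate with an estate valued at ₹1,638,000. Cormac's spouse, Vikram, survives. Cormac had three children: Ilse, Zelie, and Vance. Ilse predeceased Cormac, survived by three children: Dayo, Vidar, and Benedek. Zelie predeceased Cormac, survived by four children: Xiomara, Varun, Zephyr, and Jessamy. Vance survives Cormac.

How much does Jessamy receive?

Jessamy receives ₹104,000.

Vikram takes one-third of ₹1,638,000 = ₹546,000. The remaining ₹1,092,000 passes to the descendants.
The descendants' portion (₹1,092,000) is divided at the children's generation into 3 shares of ₹364,000. Vance takes ₹364,000. The 2 shares of the deceased (Ilse and Zelie) are combined into a pool of ₹728,000.
That pool (₹728,000) is divided at the grandchildren's generation equally among Dayo, Vidar, Benedek, Xiomara, Varun, Zephyr, and Jessamy: ₹104,000 each.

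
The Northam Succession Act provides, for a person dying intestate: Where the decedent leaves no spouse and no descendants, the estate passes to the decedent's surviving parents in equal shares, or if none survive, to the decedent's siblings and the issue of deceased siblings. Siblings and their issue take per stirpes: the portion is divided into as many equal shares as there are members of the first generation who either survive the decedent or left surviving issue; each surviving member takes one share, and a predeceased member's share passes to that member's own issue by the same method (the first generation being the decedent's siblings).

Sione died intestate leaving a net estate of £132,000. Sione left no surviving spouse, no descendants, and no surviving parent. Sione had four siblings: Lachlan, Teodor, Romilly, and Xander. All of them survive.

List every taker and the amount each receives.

The entire £132,000 passes to the siblings and their issue.
That amount (£132,000) is divided into 4 shares of £33,000: Lachlan, Teodor, Romilly, and Xander each take £33,000.

Lachlan: £33,000; Teodor: £33,000; Romilly: £33,000; Xander: £33,000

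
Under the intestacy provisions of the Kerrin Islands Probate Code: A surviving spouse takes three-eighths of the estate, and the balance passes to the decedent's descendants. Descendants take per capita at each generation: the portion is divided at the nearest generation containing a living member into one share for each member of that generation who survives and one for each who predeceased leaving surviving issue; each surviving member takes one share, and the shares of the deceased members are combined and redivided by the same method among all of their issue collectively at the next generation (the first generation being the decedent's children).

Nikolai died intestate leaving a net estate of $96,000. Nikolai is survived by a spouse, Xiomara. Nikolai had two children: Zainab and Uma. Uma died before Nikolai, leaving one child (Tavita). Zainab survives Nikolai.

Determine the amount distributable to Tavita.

Tavita receives $30,000.

Xiomara takes three-eighths of $96,000 = $36,000. The remaining $60,000 passes to the descendants.
The descendants' portion ($60,000) is divided at the children's generation into 2 shares of $30,000. Zainab takes $30,000. The remaining share for the deceased Uma ($30,000) is carried to the next generation.
That pool ($30,000) passes entirely to Tavita, the sole taker at the grandchildren's generation.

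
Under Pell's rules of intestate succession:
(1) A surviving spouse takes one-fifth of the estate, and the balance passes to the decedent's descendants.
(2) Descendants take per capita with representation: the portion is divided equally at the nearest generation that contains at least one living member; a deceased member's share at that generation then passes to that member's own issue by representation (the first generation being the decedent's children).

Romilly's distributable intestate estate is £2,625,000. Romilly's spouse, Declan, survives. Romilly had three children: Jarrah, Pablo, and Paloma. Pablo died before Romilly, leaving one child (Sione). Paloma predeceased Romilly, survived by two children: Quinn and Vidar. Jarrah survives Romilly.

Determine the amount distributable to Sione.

Declan takes one-fifth of £2,625,000 = £525,000. The remaining £2,100,000 passes to the descendants.
The descendants' portion (£2,100,000) is divided into 3 shares of £700,000: Jarrah takes £700,000; Pablo's £700,000 share passes to Pablo's issue; Paloma's £700,000 share passes to Paloma's issue.
Pablo's share (£700,000) passes entirely to Sione.
Paloma's share (£700,000) is divided into 2 shares of £350,000: Quinn and Vidar each take £350,000.

Sione receives £700,000.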